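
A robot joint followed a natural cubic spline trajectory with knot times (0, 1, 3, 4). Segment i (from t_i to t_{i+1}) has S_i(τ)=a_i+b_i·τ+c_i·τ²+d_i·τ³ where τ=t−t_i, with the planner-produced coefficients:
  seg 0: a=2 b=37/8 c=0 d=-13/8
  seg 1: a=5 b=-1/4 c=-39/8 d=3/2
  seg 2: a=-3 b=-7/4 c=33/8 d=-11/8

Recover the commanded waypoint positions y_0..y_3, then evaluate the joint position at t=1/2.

y_0=2 y_1=5 y_2=-3 y_3=-2
S(1/2) = 263/64

y_0 = S_0(0) = a_0 = 2
y_1 = S_1(0) = a_1 = 5
y_2 = S_2(0) = a_2 = -3
y_3 = S_2(1) = -2
t_q=1/2 is in segment 0 (τ=1/2); S_0(τ)=263/64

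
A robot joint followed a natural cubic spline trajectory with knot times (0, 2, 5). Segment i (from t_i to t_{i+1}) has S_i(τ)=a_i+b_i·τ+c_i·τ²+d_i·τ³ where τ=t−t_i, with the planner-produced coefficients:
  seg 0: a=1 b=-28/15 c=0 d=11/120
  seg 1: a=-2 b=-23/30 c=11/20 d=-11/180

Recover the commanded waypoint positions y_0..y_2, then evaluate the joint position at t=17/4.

y_0=1 y_1=-2 y_2=-1
S(17/4) = -419/256

y_0 = S_0(0) = a_0 = 1
y_1 = S_1(0) = a_1 = -2
y_2 = S_1(3) = -1
t_q=17/4 is in segment 1 (τ=9/4); S_1(τ)=-419/256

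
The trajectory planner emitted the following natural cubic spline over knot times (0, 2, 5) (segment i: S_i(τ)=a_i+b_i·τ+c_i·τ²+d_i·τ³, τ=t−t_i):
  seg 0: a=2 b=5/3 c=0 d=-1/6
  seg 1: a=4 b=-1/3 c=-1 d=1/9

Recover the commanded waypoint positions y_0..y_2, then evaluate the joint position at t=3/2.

y_0 = S_0(0) = a_0 = 2
y_1 = S_1(0) = a_1 = 4
y_2 = S_1(3) = -3
t_q=3/2 is in segment 0 (τ=3/2); S_0(τ)=63/16

y_0=2 y_1=4 y_2=-3
S(3/2) = 63/16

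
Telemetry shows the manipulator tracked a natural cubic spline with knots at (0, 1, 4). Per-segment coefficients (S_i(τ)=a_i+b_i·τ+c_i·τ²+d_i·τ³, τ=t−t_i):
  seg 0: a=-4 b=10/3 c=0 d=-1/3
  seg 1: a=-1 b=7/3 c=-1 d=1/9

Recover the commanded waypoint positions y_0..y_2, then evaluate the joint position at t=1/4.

y_0=-4 y_1=-1 y_2=0
S(1/4) = -203/64

y_0 = S_0(0) = a_0 = -4
y_1 = S_1(0) = a_1 = -1
y_2 = S_1(3) = 0
t_q=1/4 is in segment 0 (τ=1/4); S_0(τ)=-203/64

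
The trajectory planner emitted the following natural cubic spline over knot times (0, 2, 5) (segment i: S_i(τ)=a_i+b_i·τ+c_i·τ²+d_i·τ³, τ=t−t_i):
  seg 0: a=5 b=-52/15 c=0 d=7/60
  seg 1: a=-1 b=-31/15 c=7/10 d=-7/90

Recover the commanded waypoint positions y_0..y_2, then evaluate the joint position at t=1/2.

y_0=5 y_1=-1 y_2=-3
S(1/2) = 105/32

y_0 = S_0(0) = a_0 = 5
y_1 = S_1(0) = a_1 = -1
y_2 = S_1(3) = -3
t_q=1/2 is in segment 0 (τ=1/2); S_0(τ)=105/32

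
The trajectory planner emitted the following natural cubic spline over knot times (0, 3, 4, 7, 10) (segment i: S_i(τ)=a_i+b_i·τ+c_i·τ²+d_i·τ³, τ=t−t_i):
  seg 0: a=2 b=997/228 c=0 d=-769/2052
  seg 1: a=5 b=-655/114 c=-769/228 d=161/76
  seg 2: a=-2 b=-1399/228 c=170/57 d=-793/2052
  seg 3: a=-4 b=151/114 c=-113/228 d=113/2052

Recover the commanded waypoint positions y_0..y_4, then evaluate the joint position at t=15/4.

y_0 = S_0(0) = a_0 = 2
y_1 = S_1(0) = a_1 = 5
y_2 = S_2(0) = a_2 = -2
y_3 = S_3(0) = a_3 = -4
y_4 = S_3(3) = -3
t_q=15/4 is in segment 1 (τ=3/4); S_1(τ)=-1521/4864

y_0=2 y_1=5 y_2=-2 y_3=-4 y_4=-3
S(15/4) = -1521/4864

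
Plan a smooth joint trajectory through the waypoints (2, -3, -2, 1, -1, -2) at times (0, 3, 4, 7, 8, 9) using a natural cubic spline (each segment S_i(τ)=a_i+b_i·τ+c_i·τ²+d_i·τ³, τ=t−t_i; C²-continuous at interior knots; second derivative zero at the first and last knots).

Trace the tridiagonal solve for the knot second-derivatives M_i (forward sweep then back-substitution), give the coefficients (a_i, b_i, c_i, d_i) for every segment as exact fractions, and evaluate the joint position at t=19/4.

Δ: Δ0=-5/3, Δ1=1, Δ2=1, Δ3=-2, Δ4=-1
row 1: diag=8, rhs=16; c'=1/8, d'=2
row 2: denom=8−1·1/8=63/8; d'=(0−1·2)/(63/8)=-16/63
row 3: denom=8−3·8/21=48/7; d'=(-18−3·-16/63)/(48/7)=-181/72
row 4: denom=4−1·7/48=185/48; d'=(6−1·-181/72)/(185/48)=1226/555
back: M4=1226/555
back: M3=-181/72−7/48·1226/555=-1574/555
back: M2=-16/63−8/21·-1574/555=1376/1665
back: M1=2−1/8·1376/1665=3158/1665
M: M0=0, M1=3158/1665, M2=1376/1665, M3=-1574/555, M4=1226/555, M5=0
seg 0: a=2, c=M0/2=0, d=(M1−M0)/(6·3)=1579/14985, b=Δ0−h0·(2M0+M1)/6=-4354/1665
seg 1: a=-3, c=M1/2=1579/1665, d=(M2−M1)/(6·1)=-33/185, b=Δ1−h1·(2M1+M2)/6=383/1665
seg 2: a=-2, c=M2/2=688/1665, d=(M3−M2)/(6·3)=-3049/14985, b=Δ2−h2·(2M2+M3)/6=530/333
seg 3: a=1, c=M3/2=-787/555, d=(M4−M3)/(6·1)=280/333, b=Δ3−h3·(2M3+M4)/6=-2369/1665
seg 4: a=-1, c=M4/2=613/555, d=(M5−M4)/(6·1)=-613/1665, b=Δ4−h4·(2M4+M5)/6=-2891/1665
t_q=19/4 → seg 2, τ=3/4; S=-2+530/333·τ+688/1665·τ²+-3049/14985·τ³=-7811/11840

  seg 0: a=2 b=-4354/1665 c=0 d=1579/14985
  seg 1: a=-3 b=383/1665 c=1579/1665 d=-33/185
  seg 2: a=-2 b=530/333 c=688/1665 d=-3049/14985
  seg 3: a=1 b=-2369/1665 c=-787/555 d=280/333
  seg 4: a=-1 b=-2891/1665 c=613/555 d=-613/1665
S(19/4) = -7811/11840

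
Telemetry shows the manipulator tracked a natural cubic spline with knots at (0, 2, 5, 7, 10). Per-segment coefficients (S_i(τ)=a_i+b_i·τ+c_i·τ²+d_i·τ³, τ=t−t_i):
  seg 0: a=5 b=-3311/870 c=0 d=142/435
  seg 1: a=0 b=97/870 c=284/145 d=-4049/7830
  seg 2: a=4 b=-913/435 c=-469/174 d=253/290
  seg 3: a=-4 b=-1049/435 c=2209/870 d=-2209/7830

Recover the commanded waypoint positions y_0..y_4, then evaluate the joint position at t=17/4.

y_0 = S_0(0) = a_0 = 5
y_1 = S_1(0) = a_1 = 0
y_2 = S_2(0) = a_2 = 4
y_3 = S_3(0) = a_3 = -4
y_4 = S_3(3) = 4
t_q=17/4 is in segment 1 (τ=9/4); S_1(τ)=15873/3712

y_0=5 y_1=0 y_2=4 y_3=-4 y_4=4
S(17/4) = 15873/3712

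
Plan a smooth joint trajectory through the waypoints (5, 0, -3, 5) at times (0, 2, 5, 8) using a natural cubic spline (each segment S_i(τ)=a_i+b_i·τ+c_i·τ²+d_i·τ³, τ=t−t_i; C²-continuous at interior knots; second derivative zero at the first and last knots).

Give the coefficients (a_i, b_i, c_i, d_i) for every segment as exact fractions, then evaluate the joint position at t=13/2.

Δ: Δ0=-5/2, Δ1=-1, Δ2=8/3
row 1: diag=10, rhs=9; c'=3/10, d'=9/10
row 2: denom=12−3·3/10=111/10; d'=(22−3·9/10)/(111/10)=193/111
back: M2=193/111
back: M1=9/10−3/10·193/111=14/37
M: M0=0, M1=14/37, M2=193/111, M3=0
seg 0: a=5, c=M0/2=0, d=(M1−M0)/(6·2)=7/222, b=Δ0−h0·(2M0+M1)/6=-583/222
seg 1: a=0, c=M1/2=7/37, d=(M2−M1)/(6·3)=151/1998, b=Δ1−h1·(2M1+M2)/6=-499/222
seg 2: a=-3, c=M2/2=193/222, d=(M3−M2)/(6·3)=-193/1998, b=Δ2−h2·(2M2+M3)/6=103/111
t_q=13/2 → seg 2, τ=3/2; S=-3+103/111·τ+193/222·τ²+-193/1998·τ³=13/592

  seg 0: a=5 b=-583/222 c=0 d=7/222
  seg 1: a=0 b=-499/222 c=7/37 d=151/1998
  seg 2: a=-3 b=103/111 c=193/222 d=-193/1998
S(13/2) = 13/592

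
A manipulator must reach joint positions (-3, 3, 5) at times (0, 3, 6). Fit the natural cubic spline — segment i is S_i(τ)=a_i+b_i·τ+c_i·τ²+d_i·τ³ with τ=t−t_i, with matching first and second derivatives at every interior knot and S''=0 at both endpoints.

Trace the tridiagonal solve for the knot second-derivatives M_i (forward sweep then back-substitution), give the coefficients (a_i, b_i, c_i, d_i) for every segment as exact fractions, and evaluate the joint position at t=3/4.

  seg 0: a=-3 b=7/3 c=0 d=-1/27
  seg 1: a=3 b=4/3 c=-1/3 d=1/27
S(3/4) = -81/64

Δ: Δ0=2, Δ1=2/3
row 1: diag=12, rhs=-8; c'=1/4, d'=-2/3
back: M1=-2/3
M: M0=0, M1=-2/3, M2=0
seg 0: a=-3, c=M0/2=0, d=(M1−M0)/(6·3)=-1/27, b=Δ0−h0·(2M0+M1)/6=7/3
seg 1: a=3, c=M1/2=-1/3, d=(M2−M1)/(6·3)=1/27, b=Δ1−h1·(2M1+M2)/6=4/3
t_q=3/4 → seg 0, τ=3/4; S=-3+7/3·τ+0·τ²+-1/27·τ³=-81/64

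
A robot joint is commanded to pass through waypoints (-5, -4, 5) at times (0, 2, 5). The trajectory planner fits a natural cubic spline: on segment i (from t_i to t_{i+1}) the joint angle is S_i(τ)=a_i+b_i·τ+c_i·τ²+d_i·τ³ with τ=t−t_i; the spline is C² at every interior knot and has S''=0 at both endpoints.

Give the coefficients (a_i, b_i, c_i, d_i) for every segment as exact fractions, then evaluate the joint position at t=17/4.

Δ: Δ0=1/2, Δ1=3
row 1: diag=10, rhs=15; c'=3/10, d'=3/2
back: M1=3/2
M: M0=0, M1=3/2, M2=0
seg 0: a=-5, c=M0/2=0, d=(M1−M0)/(6·2)=1/8, b=Δ0−h0·(2M0+M1)/6=0
seg 1: a=-4, c=M1/2=3/4, d=(M2−M1)/(6·3)=-1/12, b=Δ1−h1·(2M1+M2)/6=3/2
t_q=17/4 → seg 1, τ=9/4; S=-4+3/2·τ+3/4·τ²+-1/12·τ³=569/256

  seg 0: a=-5 b=0 c=0 d=1/8
  seg 1: a=-4 b=3/2 c=3/4 d=-1/12
S(17/4) = 569/256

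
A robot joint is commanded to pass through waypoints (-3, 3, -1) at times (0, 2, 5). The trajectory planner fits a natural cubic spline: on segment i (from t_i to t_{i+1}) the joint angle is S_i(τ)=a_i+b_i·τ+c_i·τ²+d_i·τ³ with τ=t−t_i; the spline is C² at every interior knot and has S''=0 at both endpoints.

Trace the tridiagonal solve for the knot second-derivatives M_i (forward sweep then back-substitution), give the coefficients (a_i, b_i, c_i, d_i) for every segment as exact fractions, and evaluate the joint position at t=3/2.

Δ: Δ0=3, Δ1=-4/3
row 1: diag=10, rhs=-26; c'=3/10, d'=-13/5
back: M1=-13/5
M: M0=0, M1=-13/5, M2=0
seg 0: a=-3, c=M0/2=0, d=(M1−M0)/(6·2)=-13/60, b=Δ0−h0·(2M0+M1)/6=58/15
seg 1: a=3, c=M1/2=-13/10, d=(M2−M1)/(6·3)=13/90, b=Δ1−h1·(2M1+M2)/6=19/15
t_q=3/2 → seg 0, τ=3/2; S=-3+58/15·τ+0·τ²+-13/60·τ³=331/160

  seg 0: a=-3 b=58/15 c=0 d=-13/60
  seg 1: a=3 b=19/15 c=-13/10 d=13/90
S(3/2) = 331/160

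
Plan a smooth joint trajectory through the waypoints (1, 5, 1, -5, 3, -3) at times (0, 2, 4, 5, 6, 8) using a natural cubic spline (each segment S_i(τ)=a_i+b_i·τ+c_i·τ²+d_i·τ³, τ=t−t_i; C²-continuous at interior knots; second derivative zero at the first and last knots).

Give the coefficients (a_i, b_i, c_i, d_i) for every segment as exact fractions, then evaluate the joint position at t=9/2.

  seg 0: a=1 b=559/241 c=0 d=-77/964
  seg 1: a=5 b=328/241 c=-231/482 d=-579/964
  seg 2: a=1 b=-1871/241 c=-984/241 d=1409/241
  seg 3: a=-5 b=388/241 c=3243/241 d=-1703/241
  seg 4: a=3 b=1765/241 c=-1866/241 d=311/241
S(9/2) = -6115/1928

Δ: Δ0=2, Δ1=-2, Δ2=-6, Δ3=8, Δ4=-3
row 1: diag=8, rhs=-24; c'=1/4, d'=-3
row 2: denom=6−2·1/4=11/2; d'=(-24−2·-3)/(11/2)=-36/11
row 3: denom=4−1·2/11=42/11; d'=(84−1·-36/11)/(42/11)=160/7
row 4: denom=6−1·11/42=241/42; d'=(-66−1·160/7)/(241/42)=-3732/241
back: M4=-3732/241
back: M3=160/7−11/42·-3732/241=6486/241
back: M2=-36/11−2/11·6486/241=-1968/241
back: M1=-3−1/4·-1968/241=-231/241
M: M0=0, M1=-231/241, M2=-1968/241, M3=6486/241, M4=-3732/241, M5=0
seg 0: a=1, c=M0/2=0, d=(M1−M0)/(6·2)=-77/964, b=Δ0−h0·(2M0+M1)/6=559/241
seg 1: a=5, c=M1/2=-231/482, d=(M2−M1)/(6·2)=-579/964, b=Δ1−h1·(2M1+M2)/6=328/241
seg 2: a=1, c=M2/2=-984/241, d=(M3−M2)/(6·1)=1409/241, b=Δ2−h2·(2M2+M3)/6=-1871/241
seg 3: a=-5, c=M3/2=3243/241, d=(M4−M3)/(6·1)=-1703/241, b=Δ3−h3·(2M3+M4)/6=388/241
seg 4: a=3, c=M4/2=-1866/241, d=(M5−M4)/(6·2)=311/241, b=Δ4−h4·(2M4+M5)/6=1765/241
t_q=9/2 → seg 2, τ=1/2; S=1+-1871/241·τ+-984/241·τ²+1409/241·τ³=-6115/1928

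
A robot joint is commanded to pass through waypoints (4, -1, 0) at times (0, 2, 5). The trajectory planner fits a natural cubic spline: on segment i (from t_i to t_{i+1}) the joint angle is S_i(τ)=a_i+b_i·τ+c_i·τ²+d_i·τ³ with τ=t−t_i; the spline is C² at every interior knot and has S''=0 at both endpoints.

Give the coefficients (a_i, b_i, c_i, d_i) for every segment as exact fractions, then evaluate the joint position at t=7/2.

  seg 0: a=4 b=-46/15 c=0 d=17/120
  seg 1: a=-1 b=-41/30 c=17/20 d=-17/180
S(7/2) = -233/160

Δ: Δ0=-5/2, Δ1=1/3
row 1: diag=10, rhs=17; c'=3/10, d'=17/10
back: M1=17/10
M: M0=0, M1=17/10, M2=0
seg 0: a=4, c=M0/2=0, d=(M1−M0)/(6·2)=17/120, b=Δ0−h0·(2M0+M1)/6=-46/15
seg 1: a=-1, c=M1/2=17/20, d=(M2−M1)/(6·3)=-17/180, b=Δ1−h1·(2M1+M2)/6=-41/30
t_q=7/2 → seg 1, τ=3/2; S=-1+-41/30·τ+17/20·τ²+-17/180·τ³=-233/160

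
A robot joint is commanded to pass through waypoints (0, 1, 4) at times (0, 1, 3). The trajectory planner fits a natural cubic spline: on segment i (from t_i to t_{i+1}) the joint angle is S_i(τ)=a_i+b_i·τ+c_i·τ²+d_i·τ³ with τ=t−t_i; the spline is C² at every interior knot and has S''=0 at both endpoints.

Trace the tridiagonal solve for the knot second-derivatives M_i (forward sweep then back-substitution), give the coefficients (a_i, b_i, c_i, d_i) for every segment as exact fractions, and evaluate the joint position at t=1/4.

Δ: Δ0=1, Δ1=3/2
row 1: diag=6, rhs=3; c'=1/3, d'=1/2
back: M1=1/2
M: M0=0, M1=1/2, M2=0
seg 0: a=0, c=M0/2=0, d=(M1−M0)/(6·1)=1/12, b=Δ0−h0·(2M0+M1)/6=11/12
seg 1: a=1, c=M1/2=1/4, d=(M2−M1)/(6·2)=-1/24, b=Δ1−h1·(2M1+M2)/6=7/6
t_q=1/4 → seg 0, τ=1/4; S=0+11/12·τ+0·τ²+1/12·τ³=59/256

  seg 0: a=0 b=11/12 c=0 d=1/12
  seg 1: a=1 b=7/6 c=1/4 d=-1/24
S(1/4) = 59/256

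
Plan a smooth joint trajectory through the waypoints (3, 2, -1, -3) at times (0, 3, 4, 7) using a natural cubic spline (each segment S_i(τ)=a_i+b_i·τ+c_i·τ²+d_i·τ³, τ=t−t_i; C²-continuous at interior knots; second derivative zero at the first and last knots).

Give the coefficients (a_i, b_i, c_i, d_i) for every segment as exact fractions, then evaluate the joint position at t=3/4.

  seg 0: a=3 b=50/63 c=0 d=-71/567
  seg 1: a=2 b=-163/63 c=-71/63 d=5/7
  seg 2: a=-1 b=-170/63 c=64/63 d=-64/567
S(3/4) = 1587/448

Δ: Δ0=-1/3, Δ1=-3, Δ2=-2/3
row 1: diag=8, rhs=-16; c'=1/8, d'=-2
row 2: denom=8−1·1/8=63/8; d'=(14−1·-2)/(63/8)=128/63
back: M2=128/63
back: M1=-2−1/8·128/63=-142/63
M: M0=0, M1=-142/63, M2=128/63, M3=0
seg 0: a=3, c=M0/2=0, d=(M1−M0)/(6·3)=-71/567, b=Δ0−h0·(2M0+M1)/6=50/63
seg 1: a=2, c=M1/2=-71/63, d=(M2−M1)/(6·1)=5/7, b=Δ1−h1·(2M1+M2)/6=-163/63
seg 2: a=-1, c=M2/2=64/63, d=(M3−M2)/(6·3)=-64/567, b=Δ2−h2·(2M2+M3)/6=-170/63
t_q=3/4 → seg 0, τ=3/4; S=3+50/63·τ+0·τ²+-71/567·τ³=1587/448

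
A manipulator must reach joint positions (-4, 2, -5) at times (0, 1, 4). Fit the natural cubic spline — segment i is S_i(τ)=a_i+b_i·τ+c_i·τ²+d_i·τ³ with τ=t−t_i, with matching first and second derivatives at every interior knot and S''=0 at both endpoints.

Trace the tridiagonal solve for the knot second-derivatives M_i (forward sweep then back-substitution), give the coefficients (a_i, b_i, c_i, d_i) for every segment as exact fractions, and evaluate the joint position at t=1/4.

Δ: Δ0=6, Δ1=-7/3
row 1: diag=8, rhs=-50; c'=3/8, d'=-25/4
back: M1=-25/4
M: M0=0, M1=-25/4, M2=0
seg 0: a=-4, c=M0/2=0, d=(M1−M0)/(6·1)=-25/24, b=Δ0−h0·(2M0+M1)/6=169/24
seg 1: a=2, c=M1/2=-25/8, d=(M2−M1)/(6·3)=25/72, b=Δ1−h1·(2M1+M2)/6=47/12
t_q=1/4 → seg 0, τ=1/4; S=-4+169/24·τ+0·τ²+-25/24·τ³=-1155/512

  seg 0: a=-4 b=169/24 c=0 d=-25/24
  seg 1: a=2 b=47/12 c=-25/8 d=25/72
S(1/4) = -1155/512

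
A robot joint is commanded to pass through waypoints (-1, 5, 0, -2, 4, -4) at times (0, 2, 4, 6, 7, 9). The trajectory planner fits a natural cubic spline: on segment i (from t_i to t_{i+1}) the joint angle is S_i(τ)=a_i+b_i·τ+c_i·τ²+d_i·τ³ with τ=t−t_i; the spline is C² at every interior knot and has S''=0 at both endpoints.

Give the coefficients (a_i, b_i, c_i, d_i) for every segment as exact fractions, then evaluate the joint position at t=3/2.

Δ: Δ0=3, Δ1=-5/2, Δ2=-1, Δ3=6, Δ4=-4
row 1: diag=8, rhs=-33; c'=1/4, d'=-33/8
row 2: denom=8−2·1/4=15/2; d'=(9−2·-33/8)/(15/2)=23/10
row 3: denom=6−2·4/15=82/15; d'=(42−2·23/10)/(82/15)=561/82
row 4: denom=6−1·15/82=477/82; d'=(-60−1·561/82)/(477/82)=-609/53
back: M4=-609/53
back: M3=561/82−15/82·-609/53=474/53
back: M2=23/10−4/15·474/53=-9/106
back: M1=-33/8−1/4·-9/106=-435/106
M: M0=0, M1=-435/106, M2=-9/106, M3=474/53, M4=-609/53, M5=0
seg 0: a=-1, c=M0/2=0, d=(M1−M0)/(6·2)=-145/424, b=Δ0−h0·(2M0+M1)/6=463/106
seg 1: a=5, c=M1/2=-435/212, d=(M2−M1)/(6·2)=71/212, b=Δ1−h1·(2M1+M2)/6=14/53
seg 2: a=0, c=M2/2=-9/212, d=(M3−M2)/(6·2)=319/424, b=Δ2−h2·(2M2+M3)/6=-208/53
seg 3: a=-2, c=M3/2=237/53, d=(M4−M3)/(6·1)=-361/106, b=Δ3−h3·(2M3+M4)/6=523/106
seg 4: a=4, c=M4/2=-609/106, d=(M5−M4)/(6·2)=203/212, b=Δ4−h4·(2M4+M5)/6=194/53
t_q=3/2 → seg 0, τ=3/2; S=-1+463/106·τ+0·τ²+-145/424·τ³=14917/3392

  seg 0: a=-1 b=463/106 c=0 d=-145/424
  seg 1: a=5 b=14/53 c=-435/212 d=71/212
  seg 2: a=0 b=-208/53 c=-9/212 d=319/424
  seg 3: a=-2 b=523/106 c=237/53 d=-361/106
  seg 4: a=4 b=194/53 c=-609/106 d=203/212
S(3/2) = 14917/3392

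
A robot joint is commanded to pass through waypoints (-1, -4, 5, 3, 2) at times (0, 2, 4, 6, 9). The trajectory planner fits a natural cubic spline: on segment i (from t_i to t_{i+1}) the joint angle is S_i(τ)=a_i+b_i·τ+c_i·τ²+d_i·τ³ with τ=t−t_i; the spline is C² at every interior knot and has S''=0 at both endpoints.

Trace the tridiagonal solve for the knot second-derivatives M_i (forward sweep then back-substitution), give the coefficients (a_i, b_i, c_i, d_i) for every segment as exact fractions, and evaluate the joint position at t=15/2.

  seg 0: a=-1 b=-746/213 c=0 d=853/1704
  seg 1: a=-4 b=1067/426 c=853/284 d=-1709/1704
  seg 2: a=5 b=529/213 c=-214/71 d=271/426
  seg 3: a=3 b=-413/213 c=57/71 d=-19/213
S(15/2) = 907/568

Δ: Δ0=-3/2, Δ1=9/2, Δ2=-1, Δ3=-1/3
row 1: diag=8, rhs=36; c'=1/4, d'=9/2
row 2: denom=8−2·1/4=15/2; d'=(-33−2·9/2)/(15/2)=-28/5
row 3: denom=10−2·4/15=142/15; d'=(4−2·-28/5)/(142/15)=114/71
back: M3=114/71
back: M2=-28/5−4/15·114/71=-428/71
back: M1=9/2−1/4·-428/71=853/142
M: M0=0, M1=853/142, M2=-428/71, M3=114/71, M4=0
seg 0: a=-1, c=M0/2=0, d=(M1−M0)/(6·2)=853/1704, b=Δ0−h0·(2M0+M1)/6=-746/213
seg 1: a=-4, c=M1/2=853/284, d=(M2−M1)/(6·2)=-1709/1704, b=Δ1−h1·(2M1+M2)/6=1067/426
seg 2: a=5, c=M2/2=-214/71, d=(M3−M2)/(6·2)=271/426, b=Δ2−h2·(2M2+M3)/6=529/213
seg 3: a=3, c=M3/2=57/71, d=(M4−M3)/(6·3)=-19/213, b=Δ3−h3·(2M3+M4)/6=-413/213
t_q=15/2 → seg 3, τ=3/2; S=3+-413/213·τ+57/71·τ²+-19/213·τ³=907/568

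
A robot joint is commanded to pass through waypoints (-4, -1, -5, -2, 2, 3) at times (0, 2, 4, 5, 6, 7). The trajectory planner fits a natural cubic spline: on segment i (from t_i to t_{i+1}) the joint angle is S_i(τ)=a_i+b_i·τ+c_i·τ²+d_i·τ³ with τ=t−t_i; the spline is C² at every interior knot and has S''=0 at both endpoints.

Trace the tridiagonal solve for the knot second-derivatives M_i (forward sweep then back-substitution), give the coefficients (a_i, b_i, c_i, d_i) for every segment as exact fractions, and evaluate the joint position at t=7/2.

Δ: Δ0=3/2, Δ1=-2, Δ2=3, Δ3=4, Δ4=1
row 1: diag=8, rhs=-21; c'=1/4, d'=-21/8
row 2: denom=6−2·1/4=11/2; d'=(30−2·-21/8)/(11/2)=141/22
row 3: denom=4−1·2/11=42/11; d'=(6−1·141/22)/(42/11)=-3/28
row 4: denom=4−1·11/42=157/42; d'=(-18−1·-3/28)/(157/42)=-1503/314
back: M4=-1503/314
back: M3=-3/28−11/42·-1503/314=180/157
back: M2=141/22−2/11·180/157=1947/314
back: M1=-21/8−1/4·1947/314=-1311/314
M: M0=0, M1=-1311/314, M2=1947/314, M3=180/157, M4=-1503/314, M5=0
seg 0: a=-4, c=M0/2=0, d=(M1−M0)/(6·2)=-437/1256, b=Δ0−h0·(2M0+M1)/6=454/157
seg 1: a=-1, c=M1/2=-1311/628, d=(M2−M1)/(6·2)=543/628, b=Δ1−h1·(2M1+M2)/6=-403/314
seg 2: a=-5, c=M2/2=1947/628, d=(M3−M2)/(6·1)=-529/628, b=Δ2−h2·(2M2+M3)/6=233/314
seg 3: a=-2, c=M3/2=90/157, d=(M4−M3)/(6·1)=-621/628, b=Δ3−h3·(2M3+M4)/6=2773/628
seg 4: a=2, c=M4/2=-1503/628, d=(M5−M4)/(6·1)=501/628, b=Δ4−h4·(2M4+M5)/6=815/314
t_q=7/2 → seg 1, τ=3/2; S=-1+-403/314·τ+-1311/628·τ²+543/628·τ³=-23633/5024

  seg 0: a=-4 b=454/157 c=0 d=-437/1256
  seg 1: a=-1 b=-403/314 c=-1311/628 d=543/628
  seg 2: a=-5 b=233/314 c=1947/628 d=-529/628
  seg 3: a=-2 b=2773/628 c=90/157 d=-621/628
  seg 4: a=2 b=815/314 c=-1503/628 d=501/628
S(7/2) = -23633/5024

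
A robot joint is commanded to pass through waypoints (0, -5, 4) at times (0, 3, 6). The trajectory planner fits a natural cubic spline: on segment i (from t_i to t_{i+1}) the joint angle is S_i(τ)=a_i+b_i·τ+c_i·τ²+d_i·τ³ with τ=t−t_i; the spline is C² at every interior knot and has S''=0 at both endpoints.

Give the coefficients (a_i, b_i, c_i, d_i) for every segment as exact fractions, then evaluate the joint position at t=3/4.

  seg 0: a=0 b=-17/6 c=0 d=7/54
  seg 1: a=-5 b=2/3 c=7/6 d=-7/54
S(3/4) = -265/128

Δ: Δ0=-5/3, Δ1=3
row 1: diag=12, rhs=28; c'=1/4, d'=7/3
back: M1=7/3
M: M0=0, M1=7/3, M2=0
seg 0: a=0, c=M0/2=0, d=(M1−M0)/(6·3)=7/54, b=Δ0−h0·(2M0+M1)/6=-17/6
seg 1: a=-5, c=M1/2=7/6, d=(M2−M1)/(6·3)=-7/54, b=Δ1−h1·(2M1+M2)/6=2/3
t_q=3/4 → seg 0, τ=3/4; S=0+-17/6·τ+0·τ²+7/54·τ³=-265/128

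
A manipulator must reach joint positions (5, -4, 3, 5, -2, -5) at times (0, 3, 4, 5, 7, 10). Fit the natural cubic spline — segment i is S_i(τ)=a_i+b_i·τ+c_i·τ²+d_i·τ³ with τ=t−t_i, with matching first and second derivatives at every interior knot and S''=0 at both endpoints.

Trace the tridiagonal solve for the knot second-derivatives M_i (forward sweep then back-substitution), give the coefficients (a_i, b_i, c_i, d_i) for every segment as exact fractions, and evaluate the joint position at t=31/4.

Δ: Δ0=-3, Δ1=7, Δ2=2, Δ3=-7/2, Δ4=-1
row 1: diag=8, rhs=60; c'=1/8, d'=15/2
row 2: denom=4−1·1/8=31/8; d'=(-30−1·15/2)/(31/8)=-300/31
row 3: denom=6−1·8/31=178/31; d'=(-33−1·-300/31)/(178/31)=-723/178
row 4: denom=10−2·31/89=828/89; d'=(15−2·-723/178)/(828/89)=343/138
back: M4=343/138
back: M3=-723/178−31/89·343/138=-340/69
back: M2=-300/31−8/31·-340/69=-580/69
back: M1=15/2−1/8·-580/69=590/69
M: M0=0, M1=590/69, M2=-580/69, M3=-340/69, M4=343/138, M5=0
seg 0: a=5, c=M0/2=0, d=(M1−M0)/(6·3)=295/621, b=Δ0−h0·(2M0+M1)/6=-502/69
seg 1: a=-4, c=M1/2=295/69, d=(M2−M1)/(6·1)=-65/23, b=Δ1−h1·(2M1+M2)/6=383/69
seg 2: a=3, c=M2/2=-290/69, d=(M3−M2)/(6·1)=40/69, b=Δ2−h2·(2M2+M3)/6=388/69
seg 3: a=5, c=M3/2=-170/69, d=(M4−M3)/(6·2)=341/552, b=Δ3−h3·(2M3+M4)/6=-24/23
seg 4: a=-2, c=M4/2=343/276, d=(M5−M4)/(6·3)=-343/2484, b=Δ4−h4·(2M4+M5)/6=-481/138
t_q=31/4 → seg 4, τ=3/4; S=-2+-481/138·τ+343/276·τ²+-343/2484·τ³=-23395/5888

  seg 0: a=5 b=-502/69 c=0 d=295/621
  seg 1: a=-4 b=383/69 c=295/69 d=-65/23
  seg 2: a=3 b=388/69 c=-290/69 d=40/69
  seg 3: a=5 b=-24/23 c=-170/69 d=341/552
  seg 4: a=-2 b=-481/138 c=343/276 d=-343/2484
S(31/4) = -23395/5888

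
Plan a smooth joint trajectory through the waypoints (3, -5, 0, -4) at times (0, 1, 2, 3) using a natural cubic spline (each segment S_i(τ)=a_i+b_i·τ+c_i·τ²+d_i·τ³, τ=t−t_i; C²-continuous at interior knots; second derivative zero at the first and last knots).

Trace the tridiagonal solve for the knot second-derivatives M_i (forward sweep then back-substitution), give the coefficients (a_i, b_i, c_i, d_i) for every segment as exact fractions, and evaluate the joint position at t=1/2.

Δ: Δ0=-8, Δ1=5, Δ2=-4
row 1: diag=4, rhs=78; c'=1/4, d'=39/2
row 2: denom=4−1·1/4=15/4; d'=(-54−1·39/2)/(15/4)=-98/5
back: M2=-98/5
back: M1=39/2−1/4·-98/5=122/5
M: M0=0, M1=122/5, M2=-98/5, M3=0
seg 0: a=3, c=M0/2=0, d=(M1−M0)/(6·1)=61/15, b=Δ0−h0·(2M0+M1)/6=-181/15
seg 1: a=-5, c=M1/2=61/5, d=(M2−M1)/(6·1)=-22/3, b=Δ1−h1·(2M1+M2)/6=2/15
seg 2: a=0, c=M2/2=-49/5, d=(M3−M2)/(6·1)=49/15, b=Δ2−h2·(2M2+M3)/6=38/15
t_q=1/2 → seg 0, τ=1/2; S=3+-181/15·τ+0·τ²+61/15·τ³=-101/40

  seg 0: a=3 b=-181/15 c=0 d=61/15
  seg 1: a=-5 b=2/15 c=61/5 d=-22/3
  seg 2: a=0 b=38/15 c=-49/5 d=49/15
S(1/2) = -101/40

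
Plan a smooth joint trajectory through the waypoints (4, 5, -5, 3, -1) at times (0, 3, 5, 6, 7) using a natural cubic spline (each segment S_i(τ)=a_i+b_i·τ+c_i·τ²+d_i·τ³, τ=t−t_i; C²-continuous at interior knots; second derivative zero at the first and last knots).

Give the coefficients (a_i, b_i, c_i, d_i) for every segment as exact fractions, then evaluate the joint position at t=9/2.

Δ: Δ0=1/3, Δ1=-5, Δ2=8, Δ3=-4
row 1: diag=10, rhs=-32; c'=1/5, d'=-16/5
row 2: denom=6−2·1/5=28/5; d'=(78−2·-16/5)/(28/5)=211/14
row 3: denom=4−1·5/28=107/28; d'=(-72−1·211/14)/(107/28)=-2438/107
back: M3=-2438/107
back: M2=211/14−5/28·-2438/107=2048/107
back: M1=-16/5−1/5·2048/107=-752/107
M: M0=0, M1=-752/107, M2=2048/107, M3=-2438/107, M4=0
seg 0: a=4, c=M0/2=0, d=(M1−M0)/(6·3)=-376/963, b=Δ0−h0·(2M0+M1)/6=1235/321
seg 1: a=5, c=M1/2=-376/107, d=(M2−M1)/(6·2)=700/321, b=Δ1−h1·(2M1+M2)/6=-2149/321
seg 2: a=-5, c=M2/2=1024/107, d=(M3−M2)/(6·1)=-2243/321, b=Δ2−h2·(2M2+M3)/6=1739/321
seg 3: a=3, c=M3/2=-1219/107, d=(M4−M3)/(6·1)=1219/321, b=Δ3−h3·(2M3+M4)/6=1154/321
t_q=9/2 → seg 1, τ=3/2; S=5+-2149/321·τ+-376/107·τ²+700/321·τ³=-598/107

  seg 0: a=4 b=1235/321 c=0 d=-376/963
  seg 1: a=5 b=-2149/321 c=-376/107 d=700/321
  seg 2: a=-5 b=1739/321 c=1024/107 d=-2243/321
  seg 3: a=3 b=1154/321 c=-1219/107 d=1219/321
S(9/2) = -598/107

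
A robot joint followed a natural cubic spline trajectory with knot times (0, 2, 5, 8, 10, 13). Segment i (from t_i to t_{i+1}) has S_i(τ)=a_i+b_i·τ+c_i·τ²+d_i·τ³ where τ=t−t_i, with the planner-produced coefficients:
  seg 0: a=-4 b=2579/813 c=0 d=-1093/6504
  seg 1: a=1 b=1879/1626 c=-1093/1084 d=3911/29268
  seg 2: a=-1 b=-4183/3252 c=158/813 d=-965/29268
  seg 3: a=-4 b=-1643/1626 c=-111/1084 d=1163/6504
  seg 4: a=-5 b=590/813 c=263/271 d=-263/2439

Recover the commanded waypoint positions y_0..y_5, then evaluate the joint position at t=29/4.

y_0 = S_0(0) = a_0 = -4
y_1 = S_1(0) = a_1 = 1
y_2 = S_2(0) = a_2 = -1
y_3 = S_3(0) = a_3 = -4
y_4 = S_4(0) = a_4 = -5
y_5 = S_4(3) = 3
t_q=29/4 is in segment 2 (τ=9/4); S_2(τ)=-227959/69376

y_0=-4 y_1=1 y_2=-1 y_3=-4 y_4=-5 y_5=3
S(29/4) = -227959/69376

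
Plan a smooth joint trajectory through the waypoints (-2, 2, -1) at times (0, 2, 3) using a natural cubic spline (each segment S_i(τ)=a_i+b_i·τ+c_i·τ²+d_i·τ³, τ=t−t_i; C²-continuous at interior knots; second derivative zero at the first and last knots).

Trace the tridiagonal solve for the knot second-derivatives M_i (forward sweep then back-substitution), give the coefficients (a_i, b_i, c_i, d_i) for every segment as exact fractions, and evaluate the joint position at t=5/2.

Δ: Δ0=2, Δ1=-3
row 1: diag=6, rhs=-30; c'=1/6, d'=-5
back: M1=-5
M: M0=0, M1=-5, M2=0
seg 0: a=-2, c=M0/2=0, d=(M1−M0)/(6·2)=-5/12, b=Δ0−h0·(2M0+M1)/6=11/3
seg 1: a=2, c=M1/2=-5/2, d=(M2−M1)/(6·1)=5/6, b=Δ1−h1·(2M1+M2)/6=-4/3
t_q=5/2 → seg 1, τ=1/2; S=2+-4/3·τ+-5/2·τ²+5/6·τ³=13/16

  seg 0: a=-2 b=11/3 c=0 d=-5/12
  seg 1: a=2 b=-4/3 c=-5/2 d=5/6
S(5/2) = 13/16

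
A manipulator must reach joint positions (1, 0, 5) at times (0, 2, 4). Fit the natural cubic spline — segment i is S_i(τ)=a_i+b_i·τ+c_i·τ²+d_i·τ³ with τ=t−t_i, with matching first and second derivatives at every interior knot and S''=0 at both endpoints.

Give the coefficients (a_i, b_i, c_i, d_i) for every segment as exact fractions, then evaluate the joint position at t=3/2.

Δ: Δ0=-1/2, Δ1=5/2
row 1: diag=8, rhs=18; c'=1/4, d'=9/4
back: M1=9/4
M: M0=0, M1=9/4, M2=0
seg 0: a=1, c=M0/2=0, d=(M1−M0)/(6·2)=3/16, b=Δ0−h0·(2M0+M1)/6=-5/4
seg 1: a=0, c=M1/2=9/8, d=(M2−M1)/(6·2)=-3/16, b=Δ1−h1·(2M1+M2)/6=1
t_q=3/2 → seg 0, τ=3/2; S=1+-5/4·τ+0·τ²+3/16·τ³=-31/128

  seg 0: a=1 b=-5/4 c=0 d=3/16
  seg 1: a=0 b=1 c=9/8 d=-3/16
S(3/2) = -31/128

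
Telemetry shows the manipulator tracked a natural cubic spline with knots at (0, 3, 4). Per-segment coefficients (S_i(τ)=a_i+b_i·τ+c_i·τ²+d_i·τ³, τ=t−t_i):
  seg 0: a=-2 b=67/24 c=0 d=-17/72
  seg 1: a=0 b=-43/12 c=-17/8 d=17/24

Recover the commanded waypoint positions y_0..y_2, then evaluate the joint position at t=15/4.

y_0=-2 y_1=0 y_2=-5
S(15/4) = -1835/512

y_0 = S_0(0) = a_0 = -2
y_1 = S_1(0) = a_1 = 0
y_2 = S_1(1) = -5
t_q=15/4 is in segment 1 (τ=3/4); S_1(τ)=-1835/512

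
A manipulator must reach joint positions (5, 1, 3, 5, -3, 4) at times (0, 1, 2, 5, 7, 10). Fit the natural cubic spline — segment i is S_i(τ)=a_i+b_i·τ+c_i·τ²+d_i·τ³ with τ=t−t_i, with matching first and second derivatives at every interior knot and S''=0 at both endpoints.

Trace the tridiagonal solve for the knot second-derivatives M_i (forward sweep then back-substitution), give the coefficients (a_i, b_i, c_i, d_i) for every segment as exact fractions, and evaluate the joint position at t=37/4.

Δ: Δ0=-4, Δ1=2, Δ2=2/3, Δ3=-4, Δ4=7/3
row 1: diag=4, rhs=36; c'=1/4, d'=9
row 2: denom=8−1·1/4=31/4; d'=(-8−1·9)/(31/4)=-68/31
row 3: denom=10−3·12/31=274/31; d'=(-28−3·-68/31)/(274/31)=-332/137
row 4: denom=10−2·31/137=1308/137; d'=(38−2·-332/137)/(1308/137)=2935/654
back: M4=2935/654
back: M3=-332/137−31/137·2935/654=-2249/654
back: M2=-68/31−12/31·-2249/654=-94/109
back: M1=9−1/4·-94/109=2009/218
M: M0=0, M1=2009/218, M2=-94/109, M3=-2249/654, M4=2935/654, M5=0
seg 0: a=5, c=M0/2=0, d=(M1−M0)/(6·1)=2009/1308, b=Δ0−h0·(2M0+M1)/6=-7241/1308
seg 1: a=1, c=M1/2=2009/436, d=(M2−M1)/(6·1)=-2197/1308, b=Δ1−h1·(2M1+M2)/6=-607/654
seg 2: a=3, c=M2/2=-47/109, d=(M3−M2)/(6·3)=-1685/11772, b=Δ2−h2·(2M2+M3)/6=4249/1308
seg 3: a=5, c=M3/2=-2249/1308, d=(M4−M3)/(6·2)=72/109, b=Δ3−h3·(2M3+M4)/6=-2095/654
seg 4: a=-3, c=M4/2=2935/1308, d=(M5−M4)/(6·3)=-2935/11772, b=Δ4−h4·(2M4+M5)/6=-1409/654
t_q=37/4 → seg 4, τ=9/4; S=-3+-1409/654·τ+2935/1308·τ²+-2935/11772·τ³=18759/27904

  seg 0: a=5 b=-7241/1308 c=0 d=2009/1308
  seg 1: a=1 b=-607/654 c=2009/436 d=-2197/1308
  seg 2: a=3 b=4249/1308 c=-47/109 d=-1685/11772
  seg 3: a=5 b=-2095/654 c=-2249/1308 d=72/109
  seg 4: a=-3 b=-1409/654 c=2935/1308 d=-2935/11772
S(37/4) = 18759/27904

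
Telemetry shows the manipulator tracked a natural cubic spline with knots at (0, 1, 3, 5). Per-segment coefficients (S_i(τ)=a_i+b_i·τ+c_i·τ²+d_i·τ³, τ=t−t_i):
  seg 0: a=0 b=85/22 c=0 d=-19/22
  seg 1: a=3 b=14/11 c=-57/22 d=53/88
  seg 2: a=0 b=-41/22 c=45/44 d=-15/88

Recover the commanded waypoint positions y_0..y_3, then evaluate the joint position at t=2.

y_0 = S_0(0) = a_0 = 0
y_1 = S_1(0) = a_1 = 3
y_2 = S_2(0) = a_2 = 0
y_3 = S_2(2) = -1
t_q=2 is in segment 1 (τ=1); S_1(τ)=201/88

y_0=0 y_1=3 y_2=0 y_3=-1
S(2) = 201/88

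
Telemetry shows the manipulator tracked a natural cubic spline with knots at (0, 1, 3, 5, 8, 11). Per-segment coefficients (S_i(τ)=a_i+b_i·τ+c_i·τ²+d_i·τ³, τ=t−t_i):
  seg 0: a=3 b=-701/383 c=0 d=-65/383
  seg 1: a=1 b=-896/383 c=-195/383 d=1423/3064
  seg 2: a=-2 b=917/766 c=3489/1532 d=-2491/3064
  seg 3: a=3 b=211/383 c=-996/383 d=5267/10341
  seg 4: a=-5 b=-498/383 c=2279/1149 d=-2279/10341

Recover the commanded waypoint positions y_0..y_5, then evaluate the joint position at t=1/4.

y_0=3 y_1=1 y_2=-2 y_3=3 y_4=-5 y_5=3
S(1/4) = 62255/24512

y_0 = S_0(0) = a_0 = 3
y_1 = S_1(0) = a_1 = 1
y_2 = S_2(0) = a_2 = -2
y_3 = S_3(0) = a_3 = 3
y_4 = S_4(0) = a_4 = -5
y_5 = S_4(3) = 3
t_q=1/4 is in segment 0 (τ=1/4); S_0(τ)=62255/24512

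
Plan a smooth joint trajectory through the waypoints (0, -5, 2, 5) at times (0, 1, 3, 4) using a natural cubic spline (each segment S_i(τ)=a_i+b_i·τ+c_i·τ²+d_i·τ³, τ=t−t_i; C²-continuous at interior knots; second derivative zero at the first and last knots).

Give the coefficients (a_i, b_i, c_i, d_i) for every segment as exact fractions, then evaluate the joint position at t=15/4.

Δ: Δ0=-5, Δ1=7/2, Δ2=3
row 1: diag=6, rhs=51; c'=1/3, d'=17/2
row 2: denom=6−2·1/3=16/3; d'=(-3−2·17/2)/(16/3)=-15/4
back: M2=-15/4
back: M1=17/2−1/3·-15/4=39/4
M: M0=0, M1=39/4, M2=-15/4, M3=0
seg 0: a=0, c=M0/2=0, d=(M1−M0)/(6·1)=13/8, b=Δ0−h0·(2M0+M1)/6=-53/8
seg 1: a=-5, c=M1/2=39/8, d=(M2−M1)/(6·2)=-9/8, b=Δ1−h1·(2M1+M2)/6=-7/4
seg 2: a=2, c=M2/2=-15/8, d=(M3−M2)/(6·1)=5/8, b=Δ2−h2·(2M2+M3)/6=17/4
t_q=15/4 → seg 2, τ=3/4; S=2+17/4·τ+-15/8·τ²+5/8·τ³=2251/512

  seg 0: a=0 b=-53/8 c=0 d=13/8
  seg 1: a=-5 b=-7/4 c=39/8 d=-9/8
  seg 2: a=2 b=17/4 c=-15/8 d=5/8
S(15/4) = 2251/512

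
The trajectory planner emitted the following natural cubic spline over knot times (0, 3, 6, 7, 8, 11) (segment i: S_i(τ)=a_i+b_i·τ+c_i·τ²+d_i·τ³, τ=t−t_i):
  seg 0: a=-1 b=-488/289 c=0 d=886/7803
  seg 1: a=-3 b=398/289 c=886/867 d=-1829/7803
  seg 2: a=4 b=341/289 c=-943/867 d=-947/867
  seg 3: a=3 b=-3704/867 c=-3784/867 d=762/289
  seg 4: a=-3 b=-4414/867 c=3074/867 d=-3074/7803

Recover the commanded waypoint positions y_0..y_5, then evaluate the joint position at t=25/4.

y_0 = S_0(0) = a_0 = -1
y_1 = S_1(0) = a_1 = -3
y_2 = S_2(0) = a_2 = 4
y_3 = S_3(0) = a_3 = 3
y_4 = S_4(0) = a_4 = -3
y_5 = S_4(3) = 3
t_q=25/4 is in segment 2 (τ=1/4); S_2(τ)=77867/18496

y_0=-1 y_1=-3 y_2=4 y_3=3 y_4=-3 y_5=3
S(25/4) = 77867/18496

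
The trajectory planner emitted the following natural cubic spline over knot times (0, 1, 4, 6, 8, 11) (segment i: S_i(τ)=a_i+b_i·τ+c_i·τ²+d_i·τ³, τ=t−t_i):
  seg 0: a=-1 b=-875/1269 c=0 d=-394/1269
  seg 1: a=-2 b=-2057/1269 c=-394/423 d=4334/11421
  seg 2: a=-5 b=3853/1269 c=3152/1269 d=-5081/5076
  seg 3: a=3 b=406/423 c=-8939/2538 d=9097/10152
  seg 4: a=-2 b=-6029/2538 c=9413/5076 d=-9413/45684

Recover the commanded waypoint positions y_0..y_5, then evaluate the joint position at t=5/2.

y_0=-1 y_1=-2 y_2=-5 y_3=3 y_4=-2 y_5=2
S(5/2) = -2959/564

y_0 = S_0(0) = a_0 = -1
y_1 = S_1(0) = a_1 = -2
y_2 = S_2(0) = a_2 = -5
y_3 = S_3(0) = a_3 = 3
y_4 = S_4(0) = a_4 = -2
y_5 = S_4(3) = 2
t_q=5/2 is in segment 1 (τ=3/2); S_1(τ)=-2959/564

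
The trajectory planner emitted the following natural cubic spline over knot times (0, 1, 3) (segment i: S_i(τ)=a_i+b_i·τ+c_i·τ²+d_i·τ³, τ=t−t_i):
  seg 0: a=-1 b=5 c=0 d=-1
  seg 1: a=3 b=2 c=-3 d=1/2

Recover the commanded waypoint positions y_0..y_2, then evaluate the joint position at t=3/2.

y_0 = S_0(0) = a_0 = -1
y_1 = S_1(0) = a_1 = 3
y_2 = S_1(2) = -1
t_q=3/2 is in segment 1 (τ=1/2); S_1(τ)=53/16

y_0=-1 y_1=3 y_2=-1
S(3/2) = 53/16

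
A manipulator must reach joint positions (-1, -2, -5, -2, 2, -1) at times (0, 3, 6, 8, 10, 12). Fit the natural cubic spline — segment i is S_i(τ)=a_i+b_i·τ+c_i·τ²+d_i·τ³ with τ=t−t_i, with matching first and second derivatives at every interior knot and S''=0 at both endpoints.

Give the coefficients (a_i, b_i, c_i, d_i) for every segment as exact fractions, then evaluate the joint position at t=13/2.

  seg 0: a=-1 b=49/1569 c=0 d=-572/14121
  seg 1: a=-2 b=-1667/1569 c=-572/1569 d=1814/14121
  seg 2: a=-5 b=343/1569 c=414/523 d=-947/12552
  seg 3: a=-2 b=7781/3138 c=709/2092 d=-454/1569
  seg 4: a=2 b=1139/3138 c=-2923/2092 d=2923/12552
S(13/2) = -157393/33472

Δ: Δ0=-1/3, Δ1=-1, Δ2=3/2, Δ3=2, Δ4=-3/2
row 1: diag=12, rhs=-4; c'=1/4, d'=-1/3
row 2: denom=10−3·1/4=37/4; d'=(15−3·-1/3)/(37/4)=64/37
row 3: denom=8−2·8/37=280/37; d'=(3−2·64/37)/(280/37)=-17/280
row 4: denom=8−2·37/140=523/70; d'=(-21−2·-17/280)/(523/70)=-2923/1046
back: M4=-2923/1046
back: M3=-17/280−37/140·-2923/1046=709/1046
back: M2=64/37−8/37·709/1046=828/523
back: M1=-1/3−1/4·828/523=-1144/1569
M: M0=0, M1=-1144/1569, M2=828/523, M3=709/1046, M4=-2923/1046, M5=0
seg 0: a=-1, c=M0/2=0, d=(M1−M0)/(6·3)=-572/14121, b=Δ0−h0·(2M0+M1)/6=49/1569
seg 1: a=-2, c=M1/2=-572/1569, d=(M2−M1)/(6·3)=1814/14121, b=Δ1−h1·(2M1+M2)/6=-1667/1569
seg 2: a=-5, c=M2/2=414/523, d=(M3−M2)/(6·2)=-947/12552, b=Δ2−h2·(2M2+M3)/6=343/1569
seg 3: a=-2, c=M3/2=709/2092, d=(M4−M3)/(6·2)=-454/1569, b=Δ3−h3·(2M3+M4)/6=7781/3138
seg 4: a=2, c=M4/2=-2923/2092, d=(M5−M4)/(6·2)=2923/12552, b=Δ4−h4·(2M4+M5)/6=1139/3138
t_q=13/2 → seg 2, τ=1/2; S=-5+343/1569·τ+414/523·τ²+-947/12552·τ³=-157393/33472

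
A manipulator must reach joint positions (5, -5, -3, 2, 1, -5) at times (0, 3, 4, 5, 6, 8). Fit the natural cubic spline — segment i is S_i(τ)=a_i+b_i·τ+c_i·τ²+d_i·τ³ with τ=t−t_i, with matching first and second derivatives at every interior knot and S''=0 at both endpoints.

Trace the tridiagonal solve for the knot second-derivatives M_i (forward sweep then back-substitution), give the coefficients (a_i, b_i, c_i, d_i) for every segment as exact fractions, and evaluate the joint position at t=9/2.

Δ: Δ0=-10/3, Δ1=2, Δ2=5, Δ3=-1, Δ4=-3
row 1: diag=8, rhs=32; c'=1/8, d'=4
row 2: denom=4−1·1/8=31/8; d'=(18−1·4)/(31/8)=112/31
row 3: denom=4−1·8/31=116/31; d'=(-36−1·112/31)/(116/31)=-307/29
row 4: denom=6−1·31/116=665/116; d'=(-12−1·-307/29)/(665/116)=-164/665
back: M4=-164/665
back: M3=-307/29−31/116·-164/665=-6996/665
back: M2=112/31−8/31·-6996/665=4208/665
back: M1=4−1/8·4208/665=2134/665
M: M0=0, M1=2134/665, M2=4208/665, M3=-6996/665, M4=-164/665, M5=0
seg 0: a=5, c=M0/2=0, d=(M1−M0)/(6·3)=1067/5985, b=Δ0−h0·(2M0+M1)/6=-9851/1995
seg 1: a=-5, c=M1/2=1067/665, d=(M2−M1)/(6·1)=1037/1995, b=Δ1−h1·(2M1+M2)/6=-248/1995
seg 2: a=-3, c=M2/2=2104/665, d=(M3−M2)/(6·1)=-5602/1995, b=Δ2−h2·(2M2+M3)/6=1853/399
seg 3: a=2, c=M3/2=-3498/665, d=(M4−M3)/(6·1)=488/285, b=Δ3−h3·(2M3+M4)/6=5083/1995
seg 4: a=1, c=M4/2=-82/665, d=(M5−M4)/(6·2)=41/1995, b=Δ4−h4·(2M4+M5)/6=-5657/1995
t_q=9/2 → seg 2, τ=1/2; S=-3+1853/399·τ+2104/665·τ²+-5602/1995·τ³=-633/2660

  seg 0: a=5 b=-9851/1995 c=0 d=1067/5985
  seg 1: a=-5 b=-248/1995 c=1067/665 d=1037/1995
  seg 2: a=-3 b=1853/399 c=2104/665 d=-5602/1995
  seg 3: a=2 b=5083/1995 c=-3498/665 d=488/285
  seg 4: a=1 b=-5657/1995 c=-82/665 d=41/1995
S(9/2) = -633/2660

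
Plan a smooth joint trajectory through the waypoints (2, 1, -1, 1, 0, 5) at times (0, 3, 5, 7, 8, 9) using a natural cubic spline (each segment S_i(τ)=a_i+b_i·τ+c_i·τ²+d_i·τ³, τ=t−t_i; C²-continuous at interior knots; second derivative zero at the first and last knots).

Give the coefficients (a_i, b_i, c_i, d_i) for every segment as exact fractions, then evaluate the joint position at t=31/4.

Δ: Δ0=-1/3, Δ1=-1, Δ2=1, Δ3=-1, Δ4=5
row 1: diag=10, rhs=-4; c'=1/5, d'=-2/5
row 2: denom=8−2·1/5=38/5; d'=(12−2·-2/5)/(38/5)=32/19
row 3: denom=6−2·5/19=104/19; d'=(-12−2·32/19)/(104/19)=-73/26
row 4: denom=4−1·19/104=397/104; d'=(36−1·-73/26)/(397/104)=4036/397
back: M4=4036/397
back: M3=-73/26−19/104·4036/397=-1852/397
back: M2=32/19−5/19·-1852/397=1156/397
back: M1=-2/5−1/5·1156/397=-390/397
M: M0=0, M1=-390/397, M2=1156/397, M3=-1852/397, M4=4036/397, M5=0
seg 0: a=2, c=M0/2=0, d=(M1−M0)/(6·3)=-65/1191, b=Δ0−h0·(2M0+M1)/6=188/1191
seg 1: a=1, c=M1/2=-195/397, d=(M2−M1)/(6·2)=773/2382, b=Δ1−h1·(2M1+M2)/6=-1567/1191
seg 2: a=-1, c=M2/2=578/397, d=(M3−M2)/(6·2)=-752/1191, b=Δ2−h2·(2M2+M3)/6=731/1191
seg 3: a=1, c=M3/2=-926/397, d=(M4−M3)/(6·1)=2944/1191, b=Δ3−h3·(2M3+M4)/6=-1357/1191
seg 4: a=0, c=M4/2=2018/397, d=(M5−M4)/(6·1)=-2018/1191, b=Δ4−h4·(2M4+M5)/6=1919/1191
t_q=31/4 → seg 3, τ=3/4; S=1+-1357/1191·τ+-926/397·τ²+2944/1191·τ³=-393/3176

  seg 0: a=2 b=188/1191 c=0 d=-65/1191
  seg 1: a=1 b=-1567/1191 c=-195/397 d=773/2382
  seg 2: a=-1 b=731/1191 c=578/397 d=-752/1191
  seg 3: a=1 b=-1357/1191 c=-926/397 d=2944/1191
  seg 4: a=0 b=1919/1191 c=2018/397 d=-2018/1191
S(31/4) = -393/3176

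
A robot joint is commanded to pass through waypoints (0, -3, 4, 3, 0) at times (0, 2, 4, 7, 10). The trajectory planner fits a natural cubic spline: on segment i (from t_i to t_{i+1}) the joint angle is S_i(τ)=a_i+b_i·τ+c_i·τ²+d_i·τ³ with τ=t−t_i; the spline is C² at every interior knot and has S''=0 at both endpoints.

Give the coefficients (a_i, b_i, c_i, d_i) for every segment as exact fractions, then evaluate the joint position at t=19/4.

  seg 0: a=0 b=-1273/420 c=0 d=643/1680
  seg 1: a=-3 b=164/105 c=643/280 d=-223/336
  seg 2: a=4 b=167/60 c=-59/35 d=163/756
  seg 3: a=3 b=-317/210 c=107/420 d=-107/3780
S(19/4) = 46863/8960

Δ: Δ0=-3/2, Δ1=7/2, Δ2=-1/3, Δ3=-1
row 1: diag=8, rhs=30; c'=1/4, d'=15/4
row 2: denom=10−2·1/4=19/2; d'=(-23−2·15/4)/(19/2)=-61/19
row 3: denom=12−3·6/19=210/19; d'=(-4−3·-61/19)/(210/19)=107/210
back: M3=107/210
back: M2=-61/19−6/19·107/210=-118/35
back: M1=15/4−1/4·-118/35=643/140
M: M0=0, M1=643/140, M2=-118/35, M3=107/210, M4=0
seg 0: a=0, c=M0/2=0, d=(M1−M0)/(6·2)=643/1680, b=Δ0−h0·(2M0+M1)/6=-1273/420
seg 1: a=-3, c=M1/2=643/280, d=(M2−M1)/(6·2)=-223/336, b=Δ1−h1·(2M1+M2)/6=164/105
seg 2: a=4, c=M2/2=-59/35, d=(M3−M2)/(6·3)=163/756, b=Δ2−h2·(2M2+M3)/6=167/60
seg 3: a=3, c=M3/2=107/420, d=(M4−M3)/(6·3)=-107/3780, b=Δ3−h3·(2M3+M4)/6=-317/210
t_q=19/4 → seg 2, τ=3/4; S=4+167/60·τ+-59/35·τ²+163/756·τ³=46863/8960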